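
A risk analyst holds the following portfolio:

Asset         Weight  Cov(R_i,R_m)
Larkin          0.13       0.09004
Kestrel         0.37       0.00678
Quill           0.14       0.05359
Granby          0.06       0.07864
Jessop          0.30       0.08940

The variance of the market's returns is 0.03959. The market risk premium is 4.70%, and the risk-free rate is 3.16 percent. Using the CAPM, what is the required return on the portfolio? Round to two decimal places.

9.48%

β_Larkin = 0.09004 / 0.03959 = 2.2743
β_Kestrel = 0.00678 / 0.03959 = 0.1713
β_Quill = 0.05359 / 0.03959 = 1.3536
β_Granby = 0.07864 / 0.03959 = 1.9864
β_Jessop = 0.08940 / 0.03959 = 2.2581
β_P = Σ w_i β_i = 0.13×2.2743 + 0.37×0.1713 + 0.14×1.3536 + 0.06×1.9864 + 0.30×2.2581 = 1.3452
E(R_P) = R_f + β_P × MRP = 3.16% + 1.3452 × 4.70% = 9.48%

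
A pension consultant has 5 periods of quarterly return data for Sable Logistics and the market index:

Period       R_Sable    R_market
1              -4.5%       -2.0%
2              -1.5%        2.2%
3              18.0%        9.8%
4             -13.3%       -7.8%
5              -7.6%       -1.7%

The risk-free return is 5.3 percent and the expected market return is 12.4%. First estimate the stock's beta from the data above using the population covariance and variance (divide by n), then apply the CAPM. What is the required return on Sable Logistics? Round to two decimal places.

17.92%

Mean R_i = (-4.5 − 1.5 + 18.0 − 13.3 − 7.6) / 5 = -1.7800%
Mean R_m = (-2.0 + 2.2 + 9.8 − 7.8 − 1.7) / 5 = 0.1000%
Σ(R_i − R̄_i)(R_m − R̄_m) = 299.6500  ⇒  Cov = 299.6500 / 5 = 59.9300
Σ(R_m − R̄_m)² = 168.5600  ⇒  Var(R_m) = 168.5600 / 5 = 33.7120
β = Cov / Var(R_m) = 59.9300 / 33.7120 = 1.7777
MRP = 12.4% − 5.3% = 7.10%
E(R) = R_f + β × MRP = 5.3% + 1.7777 × 7.1% = 17.92%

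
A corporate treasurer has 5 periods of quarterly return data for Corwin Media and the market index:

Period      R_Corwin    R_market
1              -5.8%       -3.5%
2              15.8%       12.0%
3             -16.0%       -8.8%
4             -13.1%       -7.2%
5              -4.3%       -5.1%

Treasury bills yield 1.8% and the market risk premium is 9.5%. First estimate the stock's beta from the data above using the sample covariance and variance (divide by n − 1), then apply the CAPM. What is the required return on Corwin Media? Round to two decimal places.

15.65%

Mean R_i = (-5.8 + 15.8 − 16.0 − 13.1 − 4.3) / 5 = -4.6800%
Mean R_m = (-3.5 + 12.0 − 8.8 − 7.2 − 5.1) / 5 = -2.5200%
Σ(R_i − R̄_i)(R_m − R̄_m) = 407.9820  ⇒  Cov = 407.9820 / 4 = 101.9955
Σ(R_m − R̄_m)² = 279.7880  ⇒  Var(R_m) = 279.7880 / 4 = 69.9470
β = Cov / Var(R_m) = 101.9955 / 69.9470 = 1.4582
E(R) = R_f + β × MRP = 1.8% + 1.4582 × 9.5% = 15.65%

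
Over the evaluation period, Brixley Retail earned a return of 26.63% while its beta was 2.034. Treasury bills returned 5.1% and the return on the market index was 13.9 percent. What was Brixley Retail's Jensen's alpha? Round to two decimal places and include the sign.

+3.63%

Market excess return = 13.9% − 5.1% = 8.80%
CAPM benchmark = R_f + β(R_m − R_f) = 5.1% + 2.034 × 8.8% = 22.9992%
α = actual − benchmark = 26.63% − 22.9992% = +3.63%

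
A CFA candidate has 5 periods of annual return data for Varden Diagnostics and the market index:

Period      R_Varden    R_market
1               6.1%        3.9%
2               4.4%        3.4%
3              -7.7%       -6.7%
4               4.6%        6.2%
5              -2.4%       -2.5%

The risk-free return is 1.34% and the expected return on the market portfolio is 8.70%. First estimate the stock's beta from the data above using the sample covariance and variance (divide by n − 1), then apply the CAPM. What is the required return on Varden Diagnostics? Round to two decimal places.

9.22%

Mean R_i = (6.1 + 4.4 − 7.7 + 4.6 − 2.4) / 5 = 1.0000%
Mean R_m = (3.9 + 3.4 − 6.7 + 6.2 − 2.5) / 5 = 0.8600%
Σ(R_i − R̄_i)(R_m − R̄_m) = 120.5600  ⇒  Cov = 120.5600 / 4 = 30.1400
Σ(R_m − R̄_m)² = 112.6520  ⇒  Var(R_m) = 112.6520 / 4 = 28.1630
β = Cov / Var(R_m) = 30.1400 / 28.1630 = 1.0702
MRP = 8.70% − 1.34% = 7.36%
E(R) = R_f + β × MRP = 1.34% + 1.0702 × 7.36% = 9.22%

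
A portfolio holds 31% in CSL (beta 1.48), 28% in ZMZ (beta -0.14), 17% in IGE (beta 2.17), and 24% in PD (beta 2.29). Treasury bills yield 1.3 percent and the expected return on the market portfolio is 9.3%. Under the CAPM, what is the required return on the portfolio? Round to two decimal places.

12.00%

β_P = Σ w_i β_i = 0.31×1.48 + 0.28×-0.14 + 0.17×2.17 + 0.24×2.29 = 1.3381
MRP = 9.3% − 1.3% = 8.00%
E(R_P) = R_f + β_P × MRP = 1.3% + 1.3381 × 8.0% = 12.00%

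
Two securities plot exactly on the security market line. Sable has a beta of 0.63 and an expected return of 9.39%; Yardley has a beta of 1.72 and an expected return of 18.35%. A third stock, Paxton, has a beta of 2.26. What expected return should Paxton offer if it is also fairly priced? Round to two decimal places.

22.79%

MRP (SML slope) = (18.35% − 9.39%) / (1.72 − 0.63) = 8.96% / 1.09 = 8.2202%
R_f (intercept) = 9.39% − 0.63 × 8.2202% = 4.2113%
E(R_Paxton) = R_f + β × MRP = 4.2113% + 2.26 × 8.2202% = 22.79%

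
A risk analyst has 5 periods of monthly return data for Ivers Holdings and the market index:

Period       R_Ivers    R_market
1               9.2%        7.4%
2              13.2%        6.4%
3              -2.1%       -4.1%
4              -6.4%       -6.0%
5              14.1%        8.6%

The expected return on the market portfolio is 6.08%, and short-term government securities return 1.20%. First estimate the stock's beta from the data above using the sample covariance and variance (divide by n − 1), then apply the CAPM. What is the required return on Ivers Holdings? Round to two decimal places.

7.60%

Mean R_i = (9.2 + 13.2 − 2.1 − 6.4 + 14.1) / 5 = 5.6000%
Mean R_m = (7.4 + 6.4 − 4.1 − 6.0 + 8.6) / 5 = 2.4600%
Σ(R_i − R̄_i)(R_m − R̄_m) = 251.9500  ⇒  Cov = 251.9500 / 4 = 62.9875
Σ(R_m − R̄_m)² = 192.2320  ⇒  Var(R_m) = 192.2320 / 4 = 48.0580
β = Cov / Var(R_m) = 62.9875 / 48.0580 = 1.3107
MRP = 6.08% − 1.20% = 4.88%
E(R) = R_f + β × MRP = 1.20% + 1.3107 × 4.88% = 7.60%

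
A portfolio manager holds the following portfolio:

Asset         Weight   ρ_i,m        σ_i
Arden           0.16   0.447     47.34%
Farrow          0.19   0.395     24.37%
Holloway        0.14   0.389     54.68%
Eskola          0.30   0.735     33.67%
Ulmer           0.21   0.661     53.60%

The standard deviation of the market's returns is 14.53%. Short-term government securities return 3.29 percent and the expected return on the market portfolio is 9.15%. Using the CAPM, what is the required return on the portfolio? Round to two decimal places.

β_Arden = 0.447 × 47.34% / 14.53% = 1.4564
β_Farrow = 0.395 × 24.37% / 14.53% = 0.6625
β_Holloway = 0.389 × 54.68% / 14.53% = 1.4639
β_Eskola = 0.735 × 33.67% / 14.53% = 1.7032
β_Ulmer = 0.661 × 53.60% / 14.53% = 2.4384
β_P = Σ w_i β_i = 0.16×1.4564 + 0.19×0.6625 + 0.14×1.4639 + 0.30×1.7032 + 0.21×2.4384 = 1.5869
MRP = 9.15% − 3.29% = 5.86%
E(R_P) = R_f + β_P × MRP = 3.29% + 1.5869 × 5.86% = 12.59%

12.59%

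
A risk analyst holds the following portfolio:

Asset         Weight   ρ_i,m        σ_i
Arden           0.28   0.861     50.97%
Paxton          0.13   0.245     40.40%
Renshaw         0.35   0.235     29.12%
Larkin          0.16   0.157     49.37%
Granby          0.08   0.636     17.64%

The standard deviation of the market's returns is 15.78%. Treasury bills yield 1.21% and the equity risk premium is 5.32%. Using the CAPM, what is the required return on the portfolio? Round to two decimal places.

7.31%

β_Arden = 0.861 × 50.97% / 15.78% = 2.7811
β_Paxton = 0.245 × 40.40% / 15.78% = 0.6272
β_Renshaw = 0.235 × 29.12% / 15.78% = 0.4337
β_Larkin = 0.157 × 49.37% / 15.78% = 0.4912
β_Granby = 0.636 × 17.64% / 15.78% = 0.7110
β_P = Σ w_i β_i = 0.28×2.7811 + 0.13×0.6272 + 0.35×0.4337 + 0.16×0.4912 + 0.08×0.7110 = 1.1475
E(R_P) = R_f + β_P × MRP = 1.21% + 1.1475 × 5.32% = 7.31%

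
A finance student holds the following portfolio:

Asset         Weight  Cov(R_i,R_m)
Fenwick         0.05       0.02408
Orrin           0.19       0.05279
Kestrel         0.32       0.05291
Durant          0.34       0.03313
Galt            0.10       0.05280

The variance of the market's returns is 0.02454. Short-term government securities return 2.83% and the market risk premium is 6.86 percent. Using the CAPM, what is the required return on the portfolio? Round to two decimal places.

15.33%

β_Fenwick = 0.02408 / 0.02454 = 0.9813
β_Orrin = 0.05279 / 0.02454 = 2.1512
β_Kestrel = 0.05291 / 0.02454 = 2.1561
β_Durant = 0.03313 / 0.02454 = 1.3500
β_Galt = 0.05280 / 0.02454 = 2.1516
β_P = Σ w_i β_i = 0.05×0.9813 + 0.19×2.1512 + 0.32×2.1561 + 0.34×1.3500 + 0.10×2.1516 = 1.8219
E(R_P) = R_f + β_P × MRP = 2.83% + 1.8219 × 6.86% = 15.33%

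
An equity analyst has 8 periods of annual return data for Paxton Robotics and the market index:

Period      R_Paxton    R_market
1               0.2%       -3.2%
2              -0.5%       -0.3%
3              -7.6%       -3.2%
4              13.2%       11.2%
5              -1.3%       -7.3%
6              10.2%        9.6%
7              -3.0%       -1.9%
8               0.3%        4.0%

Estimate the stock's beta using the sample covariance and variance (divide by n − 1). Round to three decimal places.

Mean R_i = (0.2 − 0.5 − 7.6 + 13.2 − 1.3 + 10.2 − 3.0 + 0.3) / 8 = 1.4375%
Mean R_m = (-3.2 − 0.3 − 3.2 + 11.2 − 7.3 + 9.6 − 1.9 + 4.0) / 8 = 1.1125%
Σ(R_i − R̄_i)(R_m − R̄_m) = 273.1863  ⇒  Cov = 273.1863 / 7 = 39.0266
Σ(R_m − R̄_m)² = 301.1688  ⇒  Var(R_m) = 301.1688 / 7 = 43.0241
β = Cov / Var(R_m) = 39.0266 / 43.0241 = 0.9071

0.907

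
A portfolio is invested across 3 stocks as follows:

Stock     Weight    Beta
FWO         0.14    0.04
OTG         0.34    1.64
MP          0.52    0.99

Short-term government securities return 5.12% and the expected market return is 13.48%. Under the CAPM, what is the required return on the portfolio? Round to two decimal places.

β_P = Σ w_i β_i = 0.14×0.04 + 0.34×1.64 + 0.52×0.99 = 1.0780
MRP = 13.48% − 5.12% = 8.36%
E(R_P) = R_f + β_P × MRP = 5.12% + 1.0780 × 8.36% = 14.13%

14.13%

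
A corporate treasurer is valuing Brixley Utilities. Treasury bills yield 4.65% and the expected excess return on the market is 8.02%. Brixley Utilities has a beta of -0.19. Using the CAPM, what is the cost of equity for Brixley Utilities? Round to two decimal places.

3.13%

E(R) = R_f + β × MRP = 4.65% + -0.19 × 8.02% = 3.13%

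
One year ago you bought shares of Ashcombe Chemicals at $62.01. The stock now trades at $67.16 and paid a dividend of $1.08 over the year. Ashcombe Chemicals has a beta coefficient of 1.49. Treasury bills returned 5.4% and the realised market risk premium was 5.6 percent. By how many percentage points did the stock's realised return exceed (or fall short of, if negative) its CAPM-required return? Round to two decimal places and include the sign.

Realised HPR = (P1 + D1 − P0) / P0 = (67.16 + 1.08 − 62.01) / 62.01 = 6.23 / 62.01 = 10.0468%
CAPM required = R_f + β·MRP = 5.4% + 1.49 × 5.6% = 13.7440%
α = realised − required = 10.0468% − 13.7440% = -3.70%

-3.70%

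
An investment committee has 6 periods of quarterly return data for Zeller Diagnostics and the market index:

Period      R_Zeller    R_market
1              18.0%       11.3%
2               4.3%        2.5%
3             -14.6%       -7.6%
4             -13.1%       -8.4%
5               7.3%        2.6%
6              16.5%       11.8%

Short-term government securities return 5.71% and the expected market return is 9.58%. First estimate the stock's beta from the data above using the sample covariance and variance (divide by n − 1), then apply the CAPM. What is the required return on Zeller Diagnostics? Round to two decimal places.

Mean R_i = (18.0 + 4.3 − 14.6 − 13.1 + 7.3 + 16.5) / 6 = 3.0667%
Mean R_m = (11.3 + 2.5 − 7.6 − 8.4 + 2.6 + 11.8) / 6 = 2.0333%
Σ(R_i − R̄_i)(R_m − R̄_m) = 611.4167  ⇒  Cov = 611.4167 / 5 = 122.2833
Σ(R_m − R̄_m)² = 383.4533  ⇒  Var(R_m) = 383.4533 / 5 = 76.6907
β = Cov / Var(R_m) = 122.2833 / 76.6907 = 1.5945
MRP = 9.58% − 5.71% = 3.87%
E(R) = R_f + β × MRP = 5.71% + 1.5945 × 3.87% = 11.88%

11.88%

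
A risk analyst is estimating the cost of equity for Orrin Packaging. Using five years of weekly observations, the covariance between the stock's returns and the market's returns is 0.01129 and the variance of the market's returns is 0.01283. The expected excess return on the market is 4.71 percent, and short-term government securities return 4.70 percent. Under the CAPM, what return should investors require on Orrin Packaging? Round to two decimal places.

8.84%

β = Cov(R_i, R_m) / Var(R_m) = 0.01129 / 0.01283 = 0.8800
E(R) = R_f + β × MRP = 4.70% + 0.8800 × 4.71% = 8.84%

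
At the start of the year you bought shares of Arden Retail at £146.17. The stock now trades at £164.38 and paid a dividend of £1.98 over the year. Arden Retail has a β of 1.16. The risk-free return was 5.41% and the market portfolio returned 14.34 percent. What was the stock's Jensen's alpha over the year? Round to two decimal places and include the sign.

-1.96%

Realised HPR = (P1 + D1 − P0) / P0 = (164.38 + 1.98 − 146.17) / 146.17 = 20.19 / 146.17 = 13.8127%
MRP = 14.34% − 5.41% = 8.93%
CAPM required = R_f + β·MRP = 5.41% + 1.16 × 8.93% = 15.7688%
α = realised − required = 13.8127% − 15.7688% = -1.96%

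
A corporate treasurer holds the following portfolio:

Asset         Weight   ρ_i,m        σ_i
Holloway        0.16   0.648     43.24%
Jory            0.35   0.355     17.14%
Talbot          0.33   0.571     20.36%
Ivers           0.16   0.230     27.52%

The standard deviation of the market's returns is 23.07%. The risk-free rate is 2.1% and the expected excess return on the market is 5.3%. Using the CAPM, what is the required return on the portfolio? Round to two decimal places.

β_Holloway = 0.648 × 43.24% / 23.07% = 1.2145
β_Jory = 0.355 × 17.14% / 23.07% = 0.2637
β_Talbot = 0.571 × 20.36% / 23.07% = 0.5039
β_Ivers = 0.230 × 27.52% / 23.07% = 0.2744
β_P = Σ w_i β_i = 0.16×1.2145 + 0.35×0.2637 + 0.33×0.5039 + 0.16×0.2744 = 0.4968
E(R_P) = R_f + β_P × MRP = 2.1% + 0.4968 × 5.3% = 4.73%

4.73%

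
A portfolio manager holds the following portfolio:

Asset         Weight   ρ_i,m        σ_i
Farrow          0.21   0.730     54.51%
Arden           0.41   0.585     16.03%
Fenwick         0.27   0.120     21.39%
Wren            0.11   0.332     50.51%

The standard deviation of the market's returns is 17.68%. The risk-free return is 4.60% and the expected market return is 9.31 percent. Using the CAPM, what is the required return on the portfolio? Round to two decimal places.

β_Farrow = 0.730 × 54.51% / 17.68% = 2.2507
β_Arden = 0.585 × 16.03% / 17.68% = 0.5304
β_Fenwick = 0.120 × 21.39% / 17.68% = 0.1452
β_Wren = 0.332 × 50.51% / 17.68% = 0.9485
β_P = Σ w_i β_i = 0.21×2.2507 + 0.41×0.5304 + 0.27×0.1452 + 0.11×0.9485 = 0.8337
MRP = 9.31% − 4.60% = 4.71%
E(R_P) = R_f + β_P × MRP = 4.60% + 0.8337 × 4.71% = 8.53%

8.53%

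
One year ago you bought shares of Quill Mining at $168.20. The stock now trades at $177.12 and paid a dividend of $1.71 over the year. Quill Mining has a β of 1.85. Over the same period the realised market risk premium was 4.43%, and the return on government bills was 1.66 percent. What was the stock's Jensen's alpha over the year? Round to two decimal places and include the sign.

-3.54%

Realised HPR = (P1 + D1 − P0) / P0 = (177.12 + 1.71 − 168.20) / 168.20 = 10.63 / 168.20 = 6.3199%
CAPM required = R_f + β·MRP = 1.66% + 1.85 × 4.43% = 9.8555%
α = realised − required = 6.3199% − 9.8555% = -3.54%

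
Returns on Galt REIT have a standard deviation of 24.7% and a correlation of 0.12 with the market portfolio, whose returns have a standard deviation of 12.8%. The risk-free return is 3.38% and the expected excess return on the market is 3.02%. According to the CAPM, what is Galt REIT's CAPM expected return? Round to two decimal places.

4.08%

β = ρ × σ_i / σ_m = 0.12 × 24.7% / 12.8% = 0.2316
E(R) = 3.38% + 0.2316 × 3.02% = 4.08%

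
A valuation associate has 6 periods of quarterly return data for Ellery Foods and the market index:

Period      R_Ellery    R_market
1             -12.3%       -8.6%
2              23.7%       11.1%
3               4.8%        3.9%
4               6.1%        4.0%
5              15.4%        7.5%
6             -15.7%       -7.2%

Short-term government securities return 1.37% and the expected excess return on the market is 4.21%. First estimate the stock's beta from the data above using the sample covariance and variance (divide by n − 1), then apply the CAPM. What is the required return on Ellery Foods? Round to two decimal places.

Mean R_i = (-12.3 + 23.7 + 4.8 + 6.1 + 15.4 − 15.7) / 6 = 3.6667%
Mean R_m = (-8.6 + 11.1 + 3.9 + 4.0 + 7.5 − 7.2) / 6 = 1.7833%
Σ(R_i − R̄_i)(R_m − R̄_m) = 601.2767  ⇒  Cov = 601.2767 / 5 = 120.2553
Σ(R_m − R̄_m)² = 317.3883  ⇒  Var(R_m) = 317.3883 / 5 = 63.4777
β = Cov / Var(R_m) = 120.2553 / 63.4777 = 1.8944
E(R) = R_f + β × MRP = 1.37% + 1.8944 × 4.21% = 9.35%

9.35%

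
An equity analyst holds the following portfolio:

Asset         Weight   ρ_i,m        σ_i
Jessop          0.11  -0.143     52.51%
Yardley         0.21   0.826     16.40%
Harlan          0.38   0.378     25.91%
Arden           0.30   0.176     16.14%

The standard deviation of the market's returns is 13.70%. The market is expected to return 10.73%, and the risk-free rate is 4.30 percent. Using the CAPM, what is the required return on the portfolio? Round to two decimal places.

β_Jessop = -0.143 × 52.51% / 13.70% = -0.5481
β_Yardley = 0.826 × 16.40% / 13.70% = 0.9888
β_Harlan = 0.378 × 25.91% / 13.70% = 0.7149
β_Arden = 0.176 × 16.14% / 13.70% = 0.2073
β_P = Σ w_i β_i = 0.11×-0.5481 + 0.21×0.9888 + 0.38×0.7149 + 0.30×0.2073 = 0.4812
MRP = 10.73% − 4.30% = 6.43%
E(R_P) = R_f + β_P × MRP = 4.30% + 0.4812 × 6.43% = 7.39%

7.39%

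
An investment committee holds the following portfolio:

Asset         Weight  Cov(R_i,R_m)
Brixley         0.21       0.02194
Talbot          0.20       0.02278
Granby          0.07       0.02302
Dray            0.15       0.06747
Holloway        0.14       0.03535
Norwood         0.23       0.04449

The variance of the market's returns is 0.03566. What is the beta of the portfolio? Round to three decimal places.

1.012

β_Brixley = 0.02194 / 0.03566 = 0.6153
β_Talbot = 0.02278 / 0.03566 = 0.6388
β_Granby = 0.02302 / 0.03566 = 0.6455
β_Dray = 0.06747 / 0.03566 = 1.8920
β_Holloway = 0.03535 / 0.03566 = 0.9913
β_Norwood = 0.04449 / 0.03566 = 1.2476
β_P = Σ w_i β_i = 0.21×0.6153 + 0.20×0.6388 + 0.07×0.6455 + 0.15×1.8920 + 0.14×0.9913 + 0.23×1.2476 = 1.0117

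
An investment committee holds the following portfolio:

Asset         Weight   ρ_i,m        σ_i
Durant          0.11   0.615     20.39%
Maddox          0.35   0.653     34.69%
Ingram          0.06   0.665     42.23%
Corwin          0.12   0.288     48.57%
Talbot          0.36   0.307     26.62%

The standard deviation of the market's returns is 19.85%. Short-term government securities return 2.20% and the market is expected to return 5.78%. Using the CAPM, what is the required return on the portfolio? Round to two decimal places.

5.02%

β_Durant = 0.615 × 20.39% / 19.85% = 0.6317
β_Maddox = 0.653 × 34.69% / 19.85% = 1.1412
β_Ingram = 0.665 × 42.23% / 19.85% = 1.4148
β_Corwin = 0.288 × 48.57% / 19.85% = 0.7047
β_Talbot = 0.307 × 26.62% / 19.85% = 0.4117
β_P = Σ w_i β_i = 0.11×0.6317 + 0.35×1.1412 + 0.06×1.4148 + 0.12×0.7047 + 0.36×0.4117 = 0.7866
MRP = 5.78% − 2.20% = 3.58%
E(R_P) = R_f + β_P × MRP = 2.20% + 0.7866 × 3.58% = 5.02%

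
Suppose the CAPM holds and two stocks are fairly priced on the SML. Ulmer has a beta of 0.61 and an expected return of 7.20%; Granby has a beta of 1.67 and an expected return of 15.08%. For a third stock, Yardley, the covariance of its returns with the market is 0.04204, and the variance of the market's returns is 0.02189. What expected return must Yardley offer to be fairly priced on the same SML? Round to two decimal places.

16.94%

MRP = (15.08% − 7.20%) / (1.67 − 0.61) = 7.4340%
R_f = 7.20% − 0.61 × 7.4340% = 2.6653%
β_Yardley = Cov / Var(R_m) = 0.04204 / 0.02189 = 1.9205
E(R_Yardley) = R_f + β × MRP = 2.6653% + 1.9205 × 7.4340% = 16.94%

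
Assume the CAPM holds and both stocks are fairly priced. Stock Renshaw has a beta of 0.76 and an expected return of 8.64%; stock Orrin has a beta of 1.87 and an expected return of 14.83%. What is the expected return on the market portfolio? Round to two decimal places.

9.98%

Both satisfy E(R) = R_f + β·MRP, so the slope of the SML is
MRP = (14.83% − 8.64%) / (1.87 − 0.76) = 6.19% / 1.11 = 5.5766%
R_f = E(R_Renshaw) − β_Renshaw·MRP = 8.64% − 0.76 × 5.5766% = 4.4018%
E(R_m) = R_f + MRP = 4.4018% + 5.5766% = 9.98%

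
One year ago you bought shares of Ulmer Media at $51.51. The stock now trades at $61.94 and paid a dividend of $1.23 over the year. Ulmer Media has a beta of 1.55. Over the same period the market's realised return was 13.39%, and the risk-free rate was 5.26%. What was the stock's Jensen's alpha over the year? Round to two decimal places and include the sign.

+4.77%

Realised HPR = (P1 + D1 − P0) / P0 = (61.94 + 1.23 − 51.51) / 51.51 = 11.66 / 51.51 = 22.6364%
MRP = 13.39% − 5.26% = 8.13%
CAPM required = R_f + β·MRP = 5.26% + 1.55 × 8.13% = 17.8615%
α = realised − required = 22.6364% − 17.8615% = +4.77%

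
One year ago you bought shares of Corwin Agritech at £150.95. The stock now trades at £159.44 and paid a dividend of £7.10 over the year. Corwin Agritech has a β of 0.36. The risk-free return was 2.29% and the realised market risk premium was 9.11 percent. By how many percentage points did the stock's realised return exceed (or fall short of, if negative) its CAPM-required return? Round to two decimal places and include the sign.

+4.76%

Realised HPR = (P1 + D1 − P0) / P0 = (159.44 + 7.10 − 150.95) / 150.95 = 15.59 / 150.95 = 10.3279%
CAPM required = R_f + β·MRP = 2.29% + 0.36 × 9.11% = 5.5696%
α = realised − required = 10.3279% − 5.5696% = +4.76%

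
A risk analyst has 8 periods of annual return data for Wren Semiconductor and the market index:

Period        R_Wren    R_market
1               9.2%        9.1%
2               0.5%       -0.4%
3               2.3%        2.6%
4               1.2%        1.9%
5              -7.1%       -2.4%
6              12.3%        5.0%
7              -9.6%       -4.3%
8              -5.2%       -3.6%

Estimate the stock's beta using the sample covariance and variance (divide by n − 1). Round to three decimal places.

Mean R_i = (9.2 + 0.5 + 2.3 + 1.2 − 7.1 + 12.3 − 9.6 − 5.2) / 8 = 0.4500%
Mean R_m = (9.1 − 0.4 + 2.6 + 1.9 − 2.4 + 5.0 − 4.3 − 3.6) / 8 = 0.9875%
Σ(R_i − R̄_i)(R_m − R̄_m) = 226.7650  ⇒  Cov = 226.7650 / 7 = 32.3950
Σ(R_m − R̄_m)² = 147.7488  ⇒  Var(R_m) = 147.7488 / 7 = 21.1070
β = Cov / Var(R_m) = 32.3950 / 21.1070 = 1.5348

1.535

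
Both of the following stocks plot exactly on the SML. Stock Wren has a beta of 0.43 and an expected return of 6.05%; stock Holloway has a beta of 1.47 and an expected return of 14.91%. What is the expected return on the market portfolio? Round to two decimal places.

10.91%

Both satisfy E(R) = R_f + β·MRP, so the slope of the SML is
MRP = (14.91% − 6.05%) / (1.47 − 0.43) = 8.86% / 1.04 = 8.5192%
R_f = E(R_Wren) − β_Wren·MRP = 6.05% − 0.43 × 8.5192% = 2.3867%
E(R_m) = R_f + MRP = 2.3867% + 8.5192% = 10.91%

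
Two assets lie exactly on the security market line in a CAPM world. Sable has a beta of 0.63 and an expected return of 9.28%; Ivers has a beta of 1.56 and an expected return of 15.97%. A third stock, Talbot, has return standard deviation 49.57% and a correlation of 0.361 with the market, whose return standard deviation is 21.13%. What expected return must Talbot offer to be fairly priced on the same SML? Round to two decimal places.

MRP = (15.97% − 9.28%) / (1.56 − 0.63) = 7.1935%
R_f = 9.28% − 0.63 × 7.1935% = 4.7481%
β_Talbot = ρ·σ_i/σ_m = 0.361 × 49.57 / 21.13 = 0.8469
E(R_Talbot) = R_f + β × MRP = 4.7481% + 0.8469 × 7.1935% = 10.84%

10.84%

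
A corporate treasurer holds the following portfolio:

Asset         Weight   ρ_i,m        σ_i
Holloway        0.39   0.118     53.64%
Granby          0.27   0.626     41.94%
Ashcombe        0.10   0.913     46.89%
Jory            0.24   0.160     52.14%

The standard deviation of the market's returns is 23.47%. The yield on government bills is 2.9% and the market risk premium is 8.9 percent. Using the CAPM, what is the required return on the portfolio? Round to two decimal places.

8.91%

β_Holloway = 0.118 × 53.64% / 23.47% = 0.2697
β_Granby = 0.626 × 41.94% / 23.47% = 1.1186
β_Ashcombe = 0.913 × 46.89% / 23.47% = 1.8241
β_Jory = 0.160 × 52.14% / 23.47% = 0.3554
β_P = Σ w_i β_i = 0.39×0.2697 + 0.27×1.1186 + 0.10×1.8241 + 0.24×0.3554 = 0.6749
E(R_P) = R_f + β_P × MRP = 2.9% + 0.6749 × 8.9% = 8.91%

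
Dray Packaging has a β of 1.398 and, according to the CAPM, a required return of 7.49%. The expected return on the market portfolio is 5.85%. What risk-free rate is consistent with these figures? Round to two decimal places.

1.73%

E(R) = R_f + β(E(R_m) − R_f) = R_f(1 − β) + β·E(R_m)
7.49% = R_f × (1 − 1.398) + 1.398 × 5.85%
7.49% = R_f × -0.398 + 8.17830%
R_f = (7.49% − 8.17830%) / -0.398 = 1.73%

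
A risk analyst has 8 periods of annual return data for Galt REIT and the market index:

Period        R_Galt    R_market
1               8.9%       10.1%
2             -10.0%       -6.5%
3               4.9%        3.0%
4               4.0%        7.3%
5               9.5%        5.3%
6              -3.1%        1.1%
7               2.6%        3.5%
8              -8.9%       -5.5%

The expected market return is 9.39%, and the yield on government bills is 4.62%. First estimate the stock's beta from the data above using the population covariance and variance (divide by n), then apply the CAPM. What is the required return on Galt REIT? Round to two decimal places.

10.38%

Mean R_i = (8.9 − 10.0 + 4.9 + 4.0 + 9.5 − 3.1 + 2.6 − 8.9) / 8 = 0.9875%
Mean R_m = (10.1 − 6.5 + 3.0 + 7.3 + 5.3 + 1.1 + 3.5 − 5.5) / 8 = 2.2875%
Σ(R_i − R̄_i)(R_m − R̄_m) = 285.7088  ⇒  Cov = 285.7088 / 8 = 35.7136
Σ(R_m − R̄_m)² = 236.4888  ⇒  Var(R_m) = 236.4888 / 8 = 29.5611
β = Cov / Var(R_m) = 35.7136 / 29.5611 = 1.2081
MRP = 9.39% − 4.62% = 4.77%
E(R) = R_f + β × MRP = 4.62% + 1.2081 × 4.77% = 10.38%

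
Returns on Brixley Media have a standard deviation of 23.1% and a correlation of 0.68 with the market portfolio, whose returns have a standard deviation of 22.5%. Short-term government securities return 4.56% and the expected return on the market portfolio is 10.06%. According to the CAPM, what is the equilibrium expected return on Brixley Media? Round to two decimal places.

β = ρ × σ_i / σ_m = 0.68 × 23.1% / 22.5% = 0.6981
MRP = 10.06% − 4.56% = 5.50%
E(R) = 4.56% + 0.6981 × 5.50% = 8.40%

8.40%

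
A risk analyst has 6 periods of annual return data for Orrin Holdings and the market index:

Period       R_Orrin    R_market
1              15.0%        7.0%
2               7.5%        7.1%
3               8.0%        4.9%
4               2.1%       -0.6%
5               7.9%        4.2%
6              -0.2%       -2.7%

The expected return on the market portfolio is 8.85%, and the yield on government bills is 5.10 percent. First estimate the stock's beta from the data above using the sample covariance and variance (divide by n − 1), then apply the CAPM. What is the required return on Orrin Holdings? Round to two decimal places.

Mean R_i = (15.0 + 7.5 + 8.0 + 2.1 + 7.9 − 0.2) / 6 = 6.7167%
Mean R_m = (7.0 + 7.1 + 4.9 − 0.6 + 4.2 − 2.7) / 6 = 3.3167%
Σ(R_i − R̄_i)(R_m − R̄_m) = 96.2483  ⇒  Cov = 96.2483 / 5 = 19.2497
Σ(R_m − R̄_m)² = 82.7083  ⇒  Var(R_m) = 82.7083 / 5 = 16.5417
β = Cov / Var(R_m) = 19.2497 / 16.5417 = 1.1637
MRP = 8.85% − 5.10% = 3.75%
E(R) = R_f + β × MRP = 5.10% + 1.1637 × 3.75% = 9.46%

9.46%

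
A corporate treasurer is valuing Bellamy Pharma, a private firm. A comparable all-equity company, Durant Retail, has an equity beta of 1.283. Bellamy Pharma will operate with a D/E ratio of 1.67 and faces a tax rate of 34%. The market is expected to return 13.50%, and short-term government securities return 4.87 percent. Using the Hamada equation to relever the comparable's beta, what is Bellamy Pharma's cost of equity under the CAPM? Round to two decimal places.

β_L = β_U × [1 + (1 − t)(D/E)] = 1.283 × [1 + (1 − 0.34) × 1.67]
    = 1.283 × [1 + 0.66 × 1.67] = 1.283 × 2.1022 = 2.6971
MRP = 13.50% − 4.87% = 8.63%
E(R) = R_f + β_L × MRP = 4.87% + 2.6971 × 8.63% = 28.15%

28.15%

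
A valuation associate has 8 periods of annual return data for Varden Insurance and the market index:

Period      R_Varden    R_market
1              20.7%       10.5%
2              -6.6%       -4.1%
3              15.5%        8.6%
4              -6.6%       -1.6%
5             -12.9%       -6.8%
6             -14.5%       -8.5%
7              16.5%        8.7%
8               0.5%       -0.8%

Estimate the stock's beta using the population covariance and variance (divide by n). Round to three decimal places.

1.861

Mean R_i = (20.7 − 6.6 + 15.5 − 6.6 − 12.9 − 14.5 + 16.5 + 0.5) / 8 = 1.5750%
Mean R_m = (10.5 − 4.1 + 8.6 − 1.6 − 6.8 − 8.5 + 8.7 − 0.8) / 8 = 0.7500%
Σ(R_i − R̄_i)(R_m − R̄_m) = 732.9400  ⇒  Cov = 732.9400 / 8 = 91.6175
Σ(R_m − R̄_m)² = 393.9000  ⇒  Var(R_m) = 393.9000 / 8 = 49.2375
β = Cov / Var(R_m) = 91.6175 / 49.2375 = 1.8607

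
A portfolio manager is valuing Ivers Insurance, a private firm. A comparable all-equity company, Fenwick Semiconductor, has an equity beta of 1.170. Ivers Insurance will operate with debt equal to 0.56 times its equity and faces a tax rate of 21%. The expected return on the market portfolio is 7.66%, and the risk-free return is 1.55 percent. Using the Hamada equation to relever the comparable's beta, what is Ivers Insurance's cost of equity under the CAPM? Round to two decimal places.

11.86%

β_L = β_U × [1 + (1 − t)(D/E)] = 1.170 × [1 + (1 − 0.21) × 0.56]
    = 1.170 × [1 + 0.79 × 0.56] = 1.170 × 1.4424 = 1.6876
MRP = 7.66% − 1.55% = 6.11%
E(R) = R_f + β_L × MRP = 1.55% + 1.6876 × 6.11% = 11.86%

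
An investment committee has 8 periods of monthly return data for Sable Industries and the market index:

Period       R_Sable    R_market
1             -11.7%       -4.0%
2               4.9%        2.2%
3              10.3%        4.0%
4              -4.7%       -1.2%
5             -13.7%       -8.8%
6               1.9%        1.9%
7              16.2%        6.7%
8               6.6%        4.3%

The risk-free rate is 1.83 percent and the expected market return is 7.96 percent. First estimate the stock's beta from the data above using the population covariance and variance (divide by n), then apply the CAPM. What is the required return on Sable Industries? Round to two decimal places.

Mean R_i = (-11.7 + 4.9 + 10.3 − 4.7 − 13.7 + 1.9 + 16.2 + 6.6) / 8 = 1.2250%
Mean R_m = (-4.0 + 2.2 + 4.0 − 1.2 − 8.8 + 1.9 + 6.7 + 4.3) / 8 = 0.6375%
Σ(R_i − R̄_i)(R_m − R̄_m) = 359.2625  ⇒  Cov = 359.2625 / 8 = 44.9078
Σ(R_m − R̄_m)² = 179.4588  ⇒  Var(R_m) = 179.4588 / 8 = 22.4324
β = Cov / Var(R_m) = 44.9078 / 22.4324 = 2.0019
MRP = 7.96% − 1.83% = 6.13%
E(R) = R_f + β × MRP = 1.83% + 2.0019 × 6.13% = 14.10%

14.10%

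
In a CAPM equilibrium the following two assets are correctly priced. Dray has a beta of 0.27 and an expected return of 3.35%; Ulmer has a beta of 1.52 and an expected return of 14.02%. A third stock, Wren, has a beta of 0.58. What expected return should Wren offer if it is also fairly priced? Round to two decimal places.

MRP (SML slope) = (14.02% − 3.35%) / (1.52 − 0.27) = 10.67% / 1.25 = 8.5360%
R_f (intercept) = 3.35% − 0.27 × 8.5360% = 1.0453%
E(R_Wren) = R_f + β × MRP = 1.0453% + 0.58 × 8.5360% = 6.00%

6.00%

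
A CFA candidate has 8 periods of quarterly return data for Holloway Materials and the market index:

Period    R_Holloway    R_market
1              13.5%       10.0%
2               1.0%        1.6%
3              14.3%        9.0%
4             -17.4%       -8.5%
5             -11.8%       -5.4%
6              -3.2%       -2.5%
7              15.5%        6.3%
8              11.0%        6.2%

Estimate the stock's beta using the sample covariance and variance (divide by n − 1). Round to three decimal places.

1.803

Mean R_i = (13.5 + 1.0 + 14.3 − 17.4 − 11.8 − 3.2 + 15.5 + 11.0) / 8 = 2.8625%
Mean R_m = (10.0 + 1.6 + 9.0 − 8.5 − 5.4 − 2.5 + 6.3 + 6.2) / 8 = 2.0875%
Σ(R_i − R̄_i)(R_m − R̄_m) = 602.9663  ⇒  Cov = 602.9663 / 7 = 86.1380
Σ(R_m − R̄_m)² = 334.4888  ⇒  Var(R_m) = 334.4888 / 7 = 47.7841
β = Cov / Var(R_m) = 86.1380 / 47.7841 = 1.8026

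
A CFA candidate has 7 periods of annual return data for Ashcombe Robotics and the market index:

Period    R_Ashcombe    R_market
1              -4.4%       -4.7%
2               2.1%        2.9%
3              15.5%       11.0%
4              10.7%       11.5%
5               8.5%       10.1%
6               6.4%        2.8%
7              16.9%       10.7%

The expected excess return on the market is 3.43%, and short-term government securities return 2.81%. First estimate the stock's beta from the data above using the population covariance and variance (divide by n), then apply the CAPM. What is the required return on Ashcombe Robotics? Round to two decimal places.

Mean R_i = (-4.4 + 2.1 + 15.5 + 10.7 + 8.5 + 6.4 + 16.9) / 7 = 7.9571%
Mean R_m = (-4.7 + 2.9 + 11.0 + 11.5 + 10.1 + 2.8 + 10.7) / 7 = 6.3286%
Σ(R_i − R̄_i)(R_m − R̄_m) = 252.4186  ⇒  Cov = 252.4186 / 7 = 36.0598
Σ(R_m − R̄_m)² = 227.7343  ⇒  Var(R_m) = 227.7343 / 7 = 32.5335
β = Cov / Var(R_m) = 36.0598 / 32.5335 = 1.1084
E(R) = R_f + β × MRP = 2.81% + 1.1084 × 3.43% = 6.61%

6.61%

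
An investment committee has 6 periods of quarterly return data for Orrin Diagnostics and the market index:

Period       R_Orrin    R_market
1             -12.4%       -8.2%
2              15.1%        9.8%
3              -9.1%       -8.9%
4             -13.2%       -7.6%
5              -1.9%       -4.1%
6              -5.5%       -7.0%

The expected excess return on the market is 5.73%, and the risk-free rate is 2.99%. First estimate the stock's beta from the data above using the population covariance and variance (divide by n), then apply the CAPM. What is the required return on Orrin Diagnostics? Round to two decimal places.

Mean R_i = (-12.4 + 15.1 − 9.1 − 13.2 − 1.9 − 5.5) / 6 = -4.5000%
Mean R_m = (-8.2 + 9.8 − 8.9 − 7.6 − 4.1 − 7.0) / 6 = -4.3333%
Σ(R_i − R̄_i)(R_m − R̄_m) = 360.2600  ⇒  Cov = 360.2600 / 6 = 60.0433
Σ(R_m − R̄_m)² = 253.3933  ⇒  Var(R_m) = 253.3933 / 6 = 42.2322
β = Cov / Var(R_m) = 60.0433 / 42.2322 = 1.4217
E(R) = R_f + β × MRP = 2.99% + 1.4217 × 5.73% = 11.14%

11.14%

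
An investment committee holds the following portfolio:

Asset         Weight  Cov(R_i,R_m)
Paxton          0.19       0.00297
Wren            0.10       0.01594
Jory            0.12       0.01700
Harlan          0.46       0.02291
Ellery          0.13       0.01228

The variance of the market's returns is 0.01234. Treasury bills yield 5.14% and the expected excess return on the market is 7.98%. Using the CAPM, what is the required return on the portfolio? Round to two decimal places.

β_Paxton = 0.00297 / 0.01234 = 0.2407
β_Wren = 0.01594 / 0.01234 = 1.2917
β_Jory = 0.01700 / 0.01234 = 1.3776
β_Harlan = 0.02291 / 0.01234 = 1.8566
β_Ellery = 0.01228 / 0.01234 = 0.9951
β_P = Σ w_i β_i = 0.19×0.2407 + 0.10×1.2917 + 0.12×1.3776 + 0.46×1.8566 + 0.13×0.9951 = 1.3236
E(R_P) = R_f + β_P × MRP = 5.14% + 1.3236 × 7.98% = 15.70%

15.70%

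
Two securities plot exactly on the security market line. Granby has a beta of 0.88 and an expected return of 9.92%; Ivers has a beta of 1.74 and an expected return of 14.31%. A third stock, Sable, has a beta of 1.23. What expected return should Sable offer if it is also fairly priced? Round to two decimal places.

MRP (SML slope) = (14.31% − 9.92%) / (1.74 − 0.88) = 4.39% / 0.86 = 5.1047%
R_f (intercept) = 9.92% − 0.88 × 5.1047% = 5.4279%
E(R_Sable) = R_f + β × MRP = 5.4279% + 1.23 × 5.1047% = 11.71%

11.71%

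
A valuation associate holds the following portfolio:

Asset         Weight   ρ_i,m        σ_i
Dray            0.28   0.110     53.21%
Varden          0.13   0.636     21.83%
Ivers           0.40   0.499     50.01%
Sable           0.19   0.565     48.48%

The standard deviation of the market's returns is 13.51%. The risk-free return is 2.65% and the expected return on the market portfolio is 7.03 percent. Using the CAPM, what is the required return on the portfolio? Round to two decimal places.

β_Dray = 0.110 × 53.21% / 13.51% = 0.4332
β_Varden = 0.636 × 21.83% / 13.51% = 1.0277
β_Ivers = 0.499 × 50.01% / 13.51% = 1.8471
β_Sable = 0.565 × 48.48% / 13.51% = 2.0275
β_P = Σ w_i β_i = 0.28×0.4332 + 0.13×1.0277 + 0.40×1.8471 + 0.19×2.0275 = 1.3790
MRP = 7.03% − 2.65% = 4.38%
E(R_P) = R_f + β_P × MRP = 2.65% + 1.3790 × 4.38% = 8.69%

8.69%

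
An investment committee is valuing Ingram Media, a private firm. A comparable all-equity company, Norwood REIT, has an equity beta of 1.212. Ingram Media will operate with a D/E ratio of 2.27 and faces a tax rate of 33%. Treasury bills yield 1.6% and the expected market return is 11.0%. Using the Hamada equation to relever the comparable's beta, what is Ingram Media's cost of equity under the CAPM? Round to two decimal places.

30.32%

β_L = β_U × [1 + (1 − t)(D/E)] = 1.212 × [1 + (1 − 0.33) × 2.27]
    = 1.212 × [1 + 0.67 × 2.27] = 1.212 × 2.5209 = 3.0553
MRP = 11.0% − 1.6% = 9.40%
E(R) = R_f + β_L × MRP = 1.6% + 3.0553 × 9.4% = 30.32%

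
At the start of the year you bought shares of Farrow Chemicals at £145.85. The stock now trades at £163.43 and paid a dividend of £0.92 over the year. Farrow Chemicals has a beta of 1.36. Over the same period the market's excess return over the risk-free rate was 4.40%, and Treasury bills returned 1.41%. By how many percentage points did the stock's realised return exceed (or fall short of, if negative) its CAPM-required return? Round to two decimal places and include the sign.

+5.29%

Realised HPR = (P1 + D1 − P0) / P0 = (163.43 + 0.92 − 145.85) / 145.85 = 18.50 / 145.85 = 12.6843%
CAPM required = R_f + β·MRP = 1.41% + 1.36 × 4.40% = 7.3940%
α = realised − required = 12.6843% − 7.3940% = +5.29%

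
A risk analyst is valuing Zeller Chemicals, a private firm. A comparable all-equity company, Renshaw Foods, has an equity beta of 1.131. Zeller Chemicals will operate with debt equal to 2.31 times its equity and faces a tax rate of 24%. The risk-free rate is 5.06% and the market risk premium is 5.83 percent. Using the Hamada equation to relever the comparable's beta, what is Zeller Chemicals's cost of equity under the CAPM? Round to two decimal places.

β_L = β_U × [1 + (1 − t)(D/E)] = 1.131 × [1 + (1 − 0.24) × 2.31]
    = 1.131 × [1 + 0.76 × 2.31] = 1.131 × 2.7556 = 3.1166
E(R) = R_f + β_L × MRP = 5.06% + 3.1166 × 5.83% = 23.23%

23.23%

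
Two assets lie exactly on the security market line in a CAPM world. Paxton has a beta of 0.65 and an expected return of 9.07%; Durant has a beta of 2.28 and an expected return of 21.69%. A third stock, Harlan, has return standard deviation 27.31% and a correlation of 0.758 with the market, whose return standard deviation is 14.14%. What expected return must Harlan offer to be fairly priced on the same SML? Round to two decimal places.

15.37%

MRP = (21.69% − 9.07%) / (2.28 − 0.65) = 7.7423%
R_f = 9.07% − 0.65 × 7.7423% = 4.0375%
β_Harlan = ρ·σ_i/σ_m = 0.758 × 27.31 / 14.14 = 1.4640
E(R_Harlan) = R_f + β × MRP = 4.0375% + 1.4640 × 7.7423% = 15.37%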